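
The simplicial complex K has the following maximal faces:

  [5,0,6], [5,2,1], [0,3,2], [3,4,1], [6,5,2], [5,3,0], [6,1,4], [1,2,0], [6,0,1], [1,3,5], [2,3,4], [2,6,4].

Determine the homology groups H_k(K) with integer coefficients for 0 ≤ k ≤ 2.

H_0 ≅ Z,  H_1 ≅ Z/2Z,  H_2 = 0.

Order the vertices as 0 < 1 < 2 < 3 < 4 < 5 < 6. Listing each simplex with vertices in this order, K has dimension 2 with simplices:

  0-simplices (7): [0], [1], [2], [3], [4], [5], [6]
  1-simplices (18): [0,1], [0,2], [0,3], [0,5], [0,6], [1,2], [1,3], [1,4], [1,5], [1,6], [2,3], [2,4], [2,5], [2,6], [3,4], [3,5], [4,6], [5,6]
  2-simplices (12): [0,1,2], [0,1,6], [0,2,3], [0,3,5], [0,5,6], [1,2,5], [1,3,4], [1,3,5], [1,4,6], [2,3,4], [2,4,6], [2,5,6]

Hence C_0 ≅ Z^7, C_1 ≅ Z^18, C_2 ≅ Z^12.

The boundary map ∂_1: C_1 → C_0 is given by ∂[p,q] = [q] − [p].
As a 7×18 matrix over Z this has rank 6, with invariant factors (1,1,1,1,1,1).

∂_2: C_2 → C_1 sends each 2-simplex [p,q,r] to [q,r] − [p,r] + [p,q]. For instance
  ∂[0,1,2] = [1,2] − [0,2] + [0,1],
  ∂[1,2,5] = [2,5] − [1,5] + [1,2].
As a 18×12 matrix over Z this has rank 12, with invariant factors (1,1,1,1,1,1,1,1,1,1,1,2).

Reading off H_k = ker ∂_k / im ∂_{k+1}:

  H_0: rank C_0 − rank ∂_1 = 7 − 6 = 1, and the invariant factors of ∂_1 are all 1, so H_0 = Z.
  H_1: rank ker ∂_1 − rank ∂_2 = (18 − 6) − 12 = 0, and ∂_2 has invariant factor 2 > 1, so H_1 = Z/2Z.
  H_2: rank ker ∂_2 − rank ∂_3 = (12 − 12) − 0 = 0, and there is no ∂_3, so H_2 = 0.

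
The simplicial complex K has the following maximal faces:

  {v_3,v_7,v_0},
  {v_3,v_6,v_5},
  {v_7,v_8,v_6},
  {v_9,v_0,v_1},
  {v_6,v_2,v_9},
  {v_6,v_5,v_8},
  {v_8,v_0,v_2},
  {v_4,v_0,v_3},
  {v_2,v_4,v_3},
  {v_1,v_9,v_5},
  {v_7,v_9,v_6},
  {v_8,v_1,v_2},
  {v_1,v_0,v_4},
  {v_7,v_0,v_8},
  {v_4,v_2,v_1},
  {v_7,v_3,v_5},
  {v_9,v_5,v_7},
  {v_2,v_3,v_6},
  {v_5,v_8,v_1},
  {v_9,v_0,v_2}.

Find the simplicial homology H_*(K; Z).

H_0 ≅ Z,  H_1 ≅ Z ⊕ Z/2,  H_2 = 0.

Order the vertices as v_0 < v_1 < v_2 < v_3 < v_4 < v_5 < v_6 < v_7 < v_8 < v_9. Listing each simplex with vertices in this order, K has dimension 2 with simplices:

  0-simplices (10): [v_0], [v_1], [v_2], [v_3], [v_4], [v_5], [v_6], [v_7], [v_8], [v_9]
  1-simplices (30): (30 of them)
  2-simplices (20): (20 of them)

Hence C_0 ≅ Z^10, C_1 ≅ Z^30, C_2 ≅ Z^20.

∂_1: C_1 → C_0 is given by ∂[p,q] = [q] − [p]. For instance
  ∂[v_3,v_4] = [v_4] − [v_3].
The 10×30 boundary matrix has rank 9 and Smith normal form diag(1,1,1,1,1,1,1,1,1).

The boundary map ∂_2: C_2 → C_1 acts by ∂[p,q,r] = [q,r] − [p,r] + [p,q]. For instance
  ∂[v_1,v_2,v_8] = [v_2,v_8] − [v_1,v_8] + [v_1,v_2],
  ∂[v_6,v_7,v_8] = [v_7,v_8] − [v_6,v_8] + [v_6,v_7].
The resulting 30×20 matrix has rank 20, and its Smith normal form has invariant factors (1,1,1,1,1,1,1,1,1,1,1,1,1,1,1,1,1,1,1,2).

Computing H_k = (kernel of ∂_k) / (image of ∂_{k+1}):

  H_0: rank C_0 − rank ∂_1 = 10 − 9 = 1, and the invariant factors of ∂_1 are all 1, so H_0 = Z.
  H_1: rank ker ∂_1 − rank ∂_2 = (30 − 9) − 20 = 1, and ∂_2 has invariant factor 2 > 1, so H_1 = Z ⊕ Z/2.
  H_2: rank ker ∂_2 − rank ∂_3 = (20 − 20) − 0 = 0, and there is no ∂_3, so H_2 = 0.

As a check, the Euler characteristic is 10 − 30 + 20 = 0, which agrees with 1 − 1 + 0 = 0.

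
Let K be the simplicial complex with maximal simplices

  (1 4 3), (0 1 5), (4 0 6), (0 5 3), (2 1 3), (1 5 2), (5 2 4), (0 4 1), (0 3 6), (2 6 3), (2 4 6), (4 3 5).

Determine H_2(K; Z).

Order the vertices as 0 < 1 < 2 < 3 < 4 < 5 < 6. Listing each simplex with vertices in this order, K has dimension 2 with simplices:

  0-simplices (7): [0], [1], [2], [3], [4], [5], [6]
  1-simplices (18): [0,1], [0,3], [0,4], [0,5], [0,6], [1,2], [1,3], [1,4], [1,5], [2,3], [2,4], [2,5], [2,6], [3,4], [3,5], [3,6], [4,5], [4,6]
  2-simplices (12): [0,1,4], [0,1,5], [0,3,5], [0,3,6], [0,4,6], [1,2,3], [1,2,5], [1,3,4], [2,3,6], [2,4,5], [2,4,6], [3,4,5]

giving chain groups C_0 ≅ Z^7, C_1 ≅ Z^18, C_2 ≅ Z^12.

The boundary map ∂_1: C_1 → C_0 sends each edge [p,q] (with p < q) to q − p. For instance
  ∂[2,3] = [3] − [2].
This gives a 7×18 integer matrix of rank 6; reducing to Smith normal form yields diagonal entries (1,1,1,1,1,1).

∂_2: C_2 → C_1 sends each 2-simplex [p,q,r] to [q,r] − [p,r] + [p,q]. For instance
  ∂[0,3,5] = [3,5] − [0,5] + [0,3],
  ∂[3,4,5] = [4,5] − [3,5] + [3,4].
The resulting 18×12 matrix has rank 12, and its Smith normal form has invariant factors (1,1,1,1,1,1,1,1,1,1,1,2).

Computing H_k = (kernel of ∂_k) / (image of ∂_{k+1}):

  H_2: rank ker ∂_2 − rank ∂_3 = (12 − 12) − 0 = 0, and there is no ∂_3, so H_2 = 0.

H_2 ≅ 0.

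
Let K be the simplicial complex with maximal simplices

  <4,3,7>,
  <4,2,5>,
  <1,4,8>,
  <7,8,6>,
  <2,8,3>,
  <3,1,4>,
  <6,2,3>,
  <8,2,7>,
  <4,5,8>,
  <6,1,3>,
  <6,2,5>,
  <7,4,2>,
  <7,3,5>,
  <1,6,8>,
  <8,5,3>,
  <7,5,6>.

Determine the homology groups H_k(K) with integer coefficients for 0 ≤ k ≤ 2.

H_0 ≅ Z,  H_1 ≅ Z^2,  H_2 ≅ Z.

We work with the vertex ordering 1 < 2 < 3 < 4 < 5 < 6 < 7 < 8. The simplices of K, each written with vertices in increasing order, are:

  0-simplices (8): [1], [2], [3], [4], [5], [6], [7], [8]
  1-simplices (24): (24 of them)
  2-simplices (16): [1,3,4], [1,3,6], [1,4,8], [1,6,8], [2,3,6], [2,3,8], [2,4,5], [2,4,7], [2,5,6], [2,7,8], [3,4,7], [3,5,7], [3,5,8], [4,5,8], [5,6,7], [6,7,8]

Hence C_0 ≅ Z^8, C_1 ≅ Z^24, C_2 ≅ Z^16.

∂_1: C_1 → C_0 sends each edge [p,q] (with p < q) to q − p. For instance
  ∂[5,6] = [6] − [5].
As a 8×24 matrix over Z this has rank 7, with invariant factors (1,1,1,1,1,1,1).

The boundary map ∂_2: C_2 → C_1 maps a triangle to the signed sum of its edges. For instance
  ∂[1,3,4] = [3,4] − [1,4] + [1,3],
  ∂[5,6,7] = [6,7] − [5,7] + [5,6].
The 24×16 boundary matrix has rank 15 and Smith normal form diag(1,1,1,1,1,1,1,1,1,1,1,1,1,1,1).

Computing H_k = (kernel of ∂_k) / (image of ∂_{k+1}):

  H_0: rank C_0 − rank ∂_1 = 8 − 7 = 1, and the invariant factors of ∂_1 are all 1, so H_0 ≅ Z.
  H_1: rank ker ∂_1 − rank ∂_2 = (24 − 7) − 15 = 2, and the invariant factors of ∂_2 are all 1, so H_1 ≅ Z^2.
  H_2: rank ker ∂_2 − rank ∂_3 = (16 − 15) − 0 = 1, and there is no ∂_3, so H_2 ≅ Z.

(K is a triangulation of the torus T^2.)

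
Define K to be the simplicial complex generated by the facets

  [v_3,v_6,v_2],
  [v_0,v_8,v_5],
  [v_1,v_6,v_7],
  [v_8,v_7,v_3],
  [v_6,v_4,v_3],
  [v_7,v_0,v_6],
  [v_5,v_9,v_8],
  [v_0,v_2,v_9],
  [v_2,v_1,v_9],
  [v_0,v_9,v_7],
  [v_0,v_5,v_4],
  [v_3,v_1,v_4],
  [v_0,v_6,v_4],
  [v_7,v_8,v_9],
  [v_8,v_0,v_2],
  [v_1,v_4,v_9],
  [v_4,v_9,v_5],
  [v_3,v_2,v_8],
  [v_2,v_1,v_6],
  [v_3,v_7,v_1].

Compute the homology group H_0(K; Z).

H_0 ≅ Z.

Fix the vertex order v_0 < v_1 < v_2 < v_3 < v_4 < v_5 < v_6 < v_7 < v_8 < v_9 and write every simplex with vertices in increasing order. Then dim K = 2 and the simplices of K are:

  0-simplices (10): [v_0], [v_1], [v_2], [v_3], [v_4], [v_5], [v_6], [v_7], [v_8], [v_9]
  1-simplices (30): (30 of them)
  2-simplices (20): (20 of them)

giving chain groups C_0 ≅ Z^10, C_1 ≅ Z^30, C_2 ≅ Z^20.

∂_1: C_1 → C_0 maps an edge to its endpoints' difference, ∂[p,q] = q − p.
The 10×30 boundary matrix has rank 9 and Smith normal form diag(1,1,1,1,1,1,1,1,1).

∂_2: C_2 → C_1 sends each 2-simplex [p,q,r] to [q,r] − [p,r] + [p,q]. For instance
  ∂[v_5,v_8,v_9] = [v_8,v_9] − [v_5,v_9] + [v_5,v_8],
  ∂[v_0,v_5,v_8] = [v_5,v_8] − [v_0,v_8] + [v_0,v_5].
This gives a 30×20 integer matrix of rank 20; reducing to Smith normal form yields diagonal entries (1,1,1,1,1,1,1,1,1,1,1,1,1,1,1,1,1,1,1,2).

From H_k ≅ ker(∂_k) / im(∂_{k+1}) we obtain:

  H_0: rank C_0 − rank ∂_1 = 10 − 9 = 1, and the invariant factors of ∂_1 are all 1, so H_0 ≅ Z.

(K is a triangulation of the Klein bottle.)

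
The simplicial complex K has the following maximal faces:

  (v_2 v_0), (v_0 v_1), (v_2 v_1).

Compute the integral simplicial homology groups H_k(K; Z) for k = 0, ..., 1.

Take the total order v_0 < v_1 < v_2 on the vertex set. Then K (dimension 1) consists of the simplices:

  0-simplices (3): [v_0], [v_1], [v_2]
  1-simplices (3): [v_0,v_1], [v_0,v_2], [v_1,v_2]

Hence C_0 ≅ Z^3, C_1 ≅ Z^3.

The boundary map ∂_1: C_1 → C_0 sends each edge [p,q] (with p < q) to q − p.
As a 3×3 matrix over Z this has rank 2, with invariant factors (1,1).

Computing H_k = (kernel of ∂_k) / (image of ∂_{k+1}):

  H_0: rank C_0 − rank ∂_1 = 3 − 2 = 1, and the invariant factors of ∂_1 are all 1, so H_0 ≅ Z.
  H_1: rank ker ∂_1 − rank ∂_2 = (3 − 2) − 0 = 1, and there is no ∂_2, so H_1 ≅ Z.

As a check, the Euler characteristic is 3 − 3 = 0, which agrees with 1 − 1 = 0.

H_0 ≅ Z,  H_1 ≅ Z.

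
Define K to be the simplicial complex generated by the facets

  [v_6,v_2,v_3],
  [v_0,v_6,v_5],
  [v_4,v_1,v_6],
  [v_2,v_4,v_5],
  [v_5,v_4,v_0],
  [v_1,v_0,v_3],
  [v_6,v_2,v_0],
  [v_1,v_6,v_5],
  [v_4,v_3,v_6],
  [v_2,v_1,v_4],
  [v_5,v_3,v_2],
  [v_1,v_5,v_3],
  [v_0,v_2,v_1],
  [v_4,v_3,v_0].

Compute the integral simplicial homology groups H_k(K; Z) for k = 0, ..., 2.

H_0 ≅ Z,  H_1 ≅ Z^2,  H_2 ≅ Z.

K has 7 vertices, 21 edges, 14 triangles.
rank ∂_0 = 0, rank ∂_1 = 6 ⇒ b_0 = 7 − 0 − 6 = 1; all invariant factors of ∂_1 are 1 so no torsion. So H_0 ≅ Z.
rank ∂_1 = 6, rank ∂_2 = 13 ⇒ b_1 = 21 − 6 − 13 = 2; all invariant factors of ∂_2 are 1 so no torsion. So H_1 ≅ Z^2.
rank ∂_2 = 13, rank ∂_3 = 0 ⇒ b_2 = 14 − 13 − 0 = 1. So H_2 ≅ Z.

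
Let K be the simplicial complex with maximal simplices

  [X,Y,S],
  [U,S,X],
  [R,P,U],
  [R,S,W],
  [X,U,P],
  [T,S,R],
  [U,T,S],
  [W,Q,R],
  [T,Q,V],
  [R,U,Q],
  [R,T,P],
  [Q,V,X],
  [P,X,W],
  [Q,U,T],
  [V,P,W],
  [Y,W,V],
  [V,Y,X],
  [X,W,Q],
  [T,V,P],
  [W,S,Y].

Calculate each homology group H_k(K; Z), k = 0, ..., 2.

H_0 ≅ Z,  H_1 ≅ Z ⊕ Z/2,  H_2 = 0.

Take the total order P < Q < R < S < T < U < V < W < X < Y on the vertex set. Then K (dimension 2) consists of the simplices:

  0-simplices (10): P, Q, R, S, T, U, V, W, X, Y
  1-simplices (30): PR, PT, PU, PV, PW, PX, QR, QT, QU, QV, QW, QX, RS, RT, RU, RW, ST, SU, SW, SX, SY, TU, TV, UX, VW, VX, VY, WX, WY, XY
  2-simplices (20): PRT, PRU, PTV, PUX, PVW, PWX, QRU, QRW, QTU, QTV, QVX, QWX, RST, RSW, STU, SUX, SWY, SXY, VWY, VXY

so the chain groups are C_0 ≅ Z^10, C_1 ≅ Z^30, C_2 ≅ Z^20.

The boundary map ∂_1: C_1 → C_0 maps an edge to its endpoints' difference, ∂[p,q] = q − p. For instance
  ∂TV = V − T.
The resulting 10×30 matrix has rank 9, and its Smith normal form has invariant factors (1,1,1,1,1,1,1,1,1).

The boundary map ∂_2: C_2 → C_1 acts by ∂[p,q,r] = [q,r] − [p,r] + [p,q]. For instance
  ∂QRW = RW − QW + QR,
  ∂RSW = SW − RW + RS.
As a 30×20 matrix over Z this has rank 20, with invariant factors (1,1,1,1,1,1,1,1,1,1,1,1,1,1,1,1,1,1,1,2).

Computing H_k = (kernel of ∂_k) / (image of ∂_{k+1}):

  H_0: rank C_0 − rank ∂_1 = 10 − 9 = 1, and the invariant factors of ∂_1 are all 1, so H_0 = Z.
  H_1: rank ker ∂_1 − rank ∂_2 = (30 − 9) − 20 = 1, and ∂_2 has invariant factor 2 > 1, so H_1 = Z ⊕ Z/2.
  H_2: rank ker ∂_2 − rank ∂_3 = (20 − 20) − 0 = 0, and there is no ∂_3, so H_2 = 0.

(K is a triangulation of the Klein bottle.)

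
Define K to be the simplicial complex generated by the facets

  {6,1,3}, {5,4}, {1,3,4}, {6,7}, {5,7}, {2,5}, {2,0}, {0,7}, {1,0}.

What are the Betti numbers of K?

b_0 = 1, b_1 = 3, b_2 = 0.

We work with the vertex ordering 0 < 1 < 2 < 3 < 4 < 5 < 6 < 7. The simplices of K, each written with vertices in increasing order, are:

  0-simplices (8): [0], [1], [2], [3], [4], [5], [6], [7]
  1-simplices (12): [0,1], [0,2], [0,7], [1,3], [1,4], [1,6], [2,5], [3,4], [3,6], [4,5], [5,7], [6,7]
  2-simplices (2): [1,3,4], [1,3,6]

giving chain groups C_0 ≅ Z^8, C_1 ≅ Z^12, C_2 ≅ Z^2.

The boundary map ∂_1: C_1 → C_0 sends each edge [p,q] (with p < q) to q − p. For instance
  ∂[1,4] = [4] − [1].
As a 8×12 matrix over Z this has rank 7, with invariant factors (1,1,1,1,1,1,1).

Boundary ∂_2: C_2 → C_1 acts by ∂[p,q,r] = [q,r] − [p,r] + [p,q]. For instance
  ∂[1,3,6] = [3,6] − [1,6] + [1,3],
  ∂[1,3,4] = [3,4] − [1,4] + [1,3].
This gives a 12×2 integer matrix of rank 2; reducing to Smith normal form yields diagonal entries (1,1).

Now H_k = ker ∂_k / im ∂_{k+1}, so:

  H_0: rank C_0 − rank ∂_1 = 8 − 7 = 1, and the invariant factors of ∂_1 are all 1, so H_0 ≅ Z.
  H_1: rank ker ∂_1 − rank ∂_2 = (12 − 7) − 2 = 3, and the invariant factors of ∂_2 are all 1, so H_1 ≅ Z^3.
  H_2: rank ker ∂_2 − rank ∂_3 = (2 − 2) − 0 = 0, and there is no ∂_3, so H_2 ≅ 0.

As a check, the Euler characteristic is 8 − 12 + 2 = -2, which agrees with 1 − 3 + 0 = -2.

Hence the Betti numbers are b_0 = 1, b_1 = 3, b_2 = 0.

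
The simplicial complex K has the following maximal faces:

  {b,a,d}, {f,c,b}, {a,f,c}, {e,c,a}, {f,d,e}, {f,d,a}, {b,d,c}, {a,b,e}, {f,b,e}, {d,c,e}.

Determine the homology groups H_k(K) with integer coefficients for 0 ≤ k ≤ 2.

Take the total order a < b < c < d < e < f on the vertex set. Then K (dimension 2) consists of the simplices:

  0-simplices (6): a, b, c, d, e, f
  1-simplices (15): ab, ac, ad, ae, af, bc, bd, be, bf, cd, ce, cf, de, df, ef
  2-simplices (10): abd, abe, ace, acf, adf, bcd, bcf, bef, cde, def

so the chain groups are C_0 ≅ Z^6, C_1 ≅ Z^15, C_2 ≅ Z^10.

The boundary map ∂_1: C_1 → C_0 maps an edge to its endpoints' difference, ∂[p,q] = q − p. For instance
  ∂be = e − b.
As a 6×15 matrix over Z this has rank 5, with invariant factors (1,1,1,1,1).

Boundary ∂_2: C_2 → C_1 maps a triangle to the signed sum of its edges. For instance
  ∂bcd = cd − bd + bc,
  ∂abd = bd − ad + ab.
The 15×10 boundary matrix has rank 10 and Smith normal form diag(1,1,1,1,1,1,1,1,1,2).

Reading off H_k = ker ∂_k / im ∂_{k+1}:

  H_0: rank C_0 − rank ∂_1 = 6 − 5 = 1, and the invariant factors of ∂_1 are all 1, so H_0 = Z.
  H_1: rank ker ∂_1 − rank ∂_2 = (15 − 5) − 10 = 0, and ∂_2 has invariant factor 2 > 1, so H_1 = Z/2.
  H_2: rank ker ∂_2 − rank ∂_3 = (10 − 10) − 0 = 0, and there is no ∂_3, so H_2 = 0.

H_0 ≅ Z,  H_1 ≅ Z/2,  H_2 = 0.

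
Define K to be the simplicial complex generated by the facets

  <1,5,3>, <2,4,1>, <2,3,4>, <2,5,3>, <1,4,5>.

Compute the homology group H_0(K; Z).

H_0 ≅ Z.

We work with the vertex ordering 1 < 2 < 3 < 4 < 5. The simplices of K, each written with vertices in increasing order, are:

  0-simplices (5): [1], [2], [3], [4], [5]
  1-simplices (10): [1,2], [1,3], [1,4], [1,5], [2,3], [2,4], [2,5], [3,4], [3,5], [4,5]
  2-simplices (5): [1,2,4], [1,3,5], [1,4,5], [2,3,4], [2,3,5]

giving chain groups C_0 ≅ Z^5, C_1 ≅ Z^10, C_2 ≅ Z^5.

∂_1: C_1 → C_0 maps an edge to its endpoints' difference, ∂[p,q] = q − p. For instance
  ∂[1,2] = [2] − [1].
The resulting 5×10 matrix has rank 4, and its Smith normal form has invariant factors (1,1,1,1).

The boundary map ∂_2: C_2 → C_1 sends each 2-simplex [p,q,r] to [q,r] − [p,r] + [p,q]. For instance
  ∂[1,4,5] = [4,5] − [1,5] + [1,4],
  ∂[2,3,4] = [3,4] − [2,4] + [2,3].
The 10×5 boundary matrix has rank 5 and Smith normal form diag(1,1,1,1,1).

Reading off H_k = ker ∂_k / im ∂_{k+1}:

  H_0: rank C_0 − rank ∂_1 = 5 − 4 = 1, and the invariant factors of ∂_1 are all 1, so H_0 ≅ Z.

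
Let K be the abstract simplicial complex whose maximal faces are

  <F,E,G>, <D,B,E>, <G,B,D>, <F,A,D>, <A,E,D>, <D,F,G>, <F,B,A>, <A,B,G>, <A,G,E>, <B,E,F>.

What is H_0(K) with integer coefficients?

H_0 ≅ Z.

K has 6 vertices, 15 edges, 10 triangles.
rank ∂_0 = 0, rank ∂_1 = 5 ⇒ b_0 = 6 − 0 − 5 = 1; all invariant factors of ∂_1 are 1 so no torsion. So H_0 ≅ Z.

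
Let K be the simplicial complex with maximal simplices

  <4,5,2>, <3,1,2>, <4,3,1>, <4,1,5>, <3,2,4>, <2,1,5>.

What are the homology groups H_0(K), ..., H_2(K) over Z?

H_0 ≅ Z,  H_1 = 0,  H_2 ≅ Z.

Take the total order 1 < 2 < 3 < 4 < 5 on the vertex set. Then K (dimension 2) consists of the simplices:

  0-simplices (5): [1], [2], [3], [4], [5]
  1-simplices (9): [1,2], [1,3], [1,4], [1,5], [2,3], [2,4], [2,5], [3,4], [4,5]
  2-simplices (6): [1,2,3], [1,2,5], [1,3,4], [1,4,5], [2,3,4], [2,4,5]

so the chain groups are C_0 ≅ Z^5, C_1 ≅ Z^9, C_2 ≅ Z^6.

Boundary ∂_1: C_1 → C_0 sends each edge [p,q] (with p < q) to q − p.
The 5×9 boundary matrix has rank 4 and Smith normal form diag(1,1,1,1).

Boundary ∂_2: C_2 → C_1 acts by ∂[p,q,r] = [q,r] − [p,r] + [p,q]. For instance
  ∂[2,3,4] = [3,4] − [2,4] + [2,3],
  ∂[1,4,5] = [4,5] − [1,5] + [1,4].
The 9×6 boundary matrix has rank 5 and Smith normal form diag(1,1,1,1,1).

Now H_k = ker ∂_k / im ∂_{k+1}, so:

  H_0: rank C_0 − rank ∂_1 = 5 − 4 = 1, and the invariant factors of ∂_1 are all 1, so H_0 ≅ Z.
  H_1: rank ker ∂_1 − rank ∂_2 = (9 − 4) − 5 = 0, and the invariant factors of ∂_2 are all 1, so H_1 ≅ 0.
  H_2: rank ker ∂_2 − rank ∂_3 = (6 − 5) − 0 = 1, and there is no ∂_3, so H_2 ≅ Z.

As a check, the Euler characteristic is 5 − 9 + 6 = 2, which agrees with 1 − 0 + 1 = 2.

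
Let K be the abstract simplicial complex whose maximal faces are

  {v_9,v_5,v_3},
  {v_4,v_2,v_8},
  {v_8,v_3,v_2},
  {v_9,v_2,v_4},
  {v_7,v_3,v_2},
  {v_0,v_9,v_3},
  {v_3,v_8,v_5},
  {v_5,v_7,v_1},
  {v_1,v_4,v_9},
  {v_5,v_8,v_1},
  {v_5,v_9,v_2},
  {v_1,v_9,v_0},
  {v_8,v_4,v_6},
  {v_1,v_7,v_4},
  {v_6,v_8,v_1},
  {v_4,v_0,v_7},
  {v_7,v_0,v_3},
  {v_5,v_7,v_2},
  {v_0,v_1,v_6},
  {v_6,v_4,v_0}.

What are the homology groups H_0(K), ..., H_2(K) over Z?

We work with the vertex ordering v_0 < v_1 < v_2 < v_3 < v_4 < v_5 < v_6 < v_7 < v_8 < v_9. The simplices of K, each written with vertices in increasing order, are:

  0-simplices (10): [v_0], [v_1], [v_2], [v_3], [v_4], [v_5], [v_6], [v_7], [v_8], [v_9]
  1-simplices (30): (30 of them)
  2-simplices (20): (20 of them)

so the chain groups are C_0 ≅ Z^10, C_1 ≅ Z^30, C_2 ≅ Z^20.

The boundary map ∂_1: C_1 → C_0 sends each edge [p,q] (with p < q) to q − p.
As a 10×30 matrix over Z this has rank 9, with invariant factors (1,1,1,1,1,1,1,1,1).

Boundary ∂_2: C_2 → C_1 acts by ∂[p,q,r] = [q,r] − [p,r] + [p,q]. For instance
  ∂[v_0,v_4,v_6] = [v_4,v_6] − [v_0,v_6] + [v_0,v_4],
  ∂[v_0,v_3,v_7] = [v_3,v_7] − [v_0,v_7] + [v_0,v_3].
The 30×20 boundary matrix has rank 20 and Smith normal form diag(1,1,1,1,1,1,1,1,1,1,1,1,1,1,1,1,1,1,1,2).

Reading off H_k = ker ∂_k / im ∂_{k+1}:

  H_0: rank C_0 − rank ∂_1 = 10 − 9 = 1, and the invariant factors of ∂_1 are all 1, so H_0 = Z.
  H_1: rank ker ∂_1 − rank ∂_2 = (30 − 9) − 20 = 1, and ∂_2 has invariant factor 2 > 1, so H_1 = Z ⊕ Z/2Z.
  H_2: rank ker ∂_2 − rank ∂_3 = (20 − 20) − 0 = 0, and there is no ∂_3, so H_2 = 0.

As a check, the Euler characteristic is 10 − 30 + 20 = 0, which agrees with 1 − 1 + 0 = 0.

H_0 ≅ Z,  H_1 ≅ Z ⊕ Z/2Z,  H_2 = 0.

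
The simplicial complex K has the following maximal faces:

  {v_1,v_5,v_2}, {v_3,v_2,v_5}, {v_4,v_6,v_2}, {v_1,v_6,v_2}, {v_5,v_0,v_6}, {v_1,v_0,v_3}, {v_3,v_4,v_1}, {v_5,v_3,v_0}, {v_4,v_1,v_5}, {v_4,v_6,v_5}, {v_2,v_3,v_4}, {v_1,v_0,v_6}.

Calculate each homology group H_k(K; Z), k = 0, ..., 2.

H_0 ≅ Z,  H_1 ≅ Z/2,  H_2 = 0.

K has 7 vertices, 18 edges, 12 triangles.
rank ∂_0 = 0, rank ∂_1 = 6 ⇒ b_0 = 7 − 0 − 6 = 1; all invariant factors of ∂_1 are 1 so no torsion. So H_0 ≅ Z.
rank ∂_1 = 6, rank ∂_2 = 12 ⇒ b_1 = 18 − 6 − 12 = 0; ∂_2 has invariant factor(s) [2] giving torsion. So H_1 ≅ Z/2.
rank ∂_2 = 12, rank ∂_3 = 0 ⇒ b_2 = 12 − 12 − 0 = 0. So H_2 ≅ 0.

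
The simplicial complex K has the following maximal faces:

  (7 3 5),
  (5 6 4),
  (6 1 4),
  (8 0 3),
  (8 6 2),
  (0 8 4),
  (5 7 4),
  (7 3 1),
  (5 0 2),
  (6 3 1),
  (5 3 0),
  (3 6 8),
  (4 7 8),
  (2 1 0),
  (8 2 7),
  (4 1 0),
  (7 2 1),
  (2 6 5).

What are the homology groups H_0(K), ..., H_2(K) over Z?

K has 9 vertices, 27 edges, 18 triangles.
rank ∂_0 = 0, rank ∂_1 = 8 ⇒ b_0 = 9 − 0 − 8 = 1; all invariant factors of ∂_1 are 1 so no torsion. So H_0 = Z.
rank ∂_1 = 8, rank ∂_2 = 17 ⇒ b_1 = 27 − 8 − 17 = 2; all invariant factors of ∂_2 are 1 so no torsion. So H_1 = Z^2.
rank ∂_2 = 17, rank ∂_3 = 0 ⇒ b_2 = 18 − 17 − 0 = 1. So H_2 = Z.

H_0 ≅ Z,  H_1 ≅ Z^2,  H_2 ≅ Z.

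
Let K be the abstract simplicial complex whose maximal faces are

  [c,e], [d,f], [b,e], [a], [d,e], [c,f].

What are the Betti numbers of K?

We work with the vertex ordering a < b < c < d < e < f. The simplices of K, each written with vertices in increasing order, are:

  0-simplices (6): a, b, c, d, e, f
  1-simplices (5): be, ce, cf, de, df

Hence C_0 ≅ Z^6, C_1 ≅ Z^5.

∂_1: C_1 → C_0 is given by ∂[p,q] = [q] − [p].
As a 6×5 matrix over Z this has rank 4, with invariant factors (1,1,1,1).

Now H_k = ker ∂_k / im ∂_{k+1}, so:

  H_0: rank C_0 − rank ∂_1 = 6 − 4 = 2, and the invariant factors of ∂_1 are all 1, so H_0 ≅ Z^2.
  H_1: rank ker ∂_1 − rank ∂_2 = (5 − 4) − 0 = 1, and there is no ∂_2, so H_1 ≅ Z.

As a check, the Euler characteristic is 6 − 5 = 1, which agrees with 2 − 1 = 1.

Hence the Betti numbers are b_0 = 2, b_1 = 1.

b_0 = 2, b_1 = 1.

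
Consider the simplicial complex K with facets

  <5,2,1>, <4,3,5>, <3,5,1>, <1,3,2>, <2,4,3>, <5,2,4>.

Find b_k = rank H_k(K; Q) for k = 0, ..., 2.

b_0 = 1, b_1 = 0, b_2 = 1.

Fix the vertex order 1 < 2 < 3 < 4 < 5 and write every simplex with vertices in increasing order. Then dim K = 2 and the simplices of K are:

  0-simplices (5): [1], [2], [3], [4], [5]
  1-simplices (9): [1,2], [1,3], [1,5], [2,3], [2,4], [2,5], [3,4], [3,5], [4,5]
  2-simplices (6): [1,2,3], [1,2,5], [1,3,5], [2,3,4], [2,4,5], [3,4,5]

giving chain groups C_0 ≅ Z^5, C_1 ≅ Z^9, C_2 ≅ Z^6.

The boundary map ∂_1: C_1 → C_0 maps an edge to its endpoints' difference, ∂[p,q] = q − p.
This gives a 5×9 integer matrix of rank 4; reducing to Smith normal form yields diagonal entries (1,1,1,1).

The boundary map ∂_2: C_2 → C_1 acts by ∂[p,q,r] = [q,r] − [p,r] + [p,q]. For instance
  ∂[1,3,5] = [3,5] − [1,5] + [1,3],
  ∂[2,4,5] = [4,5] − [2,5] + [2,4].
The 9×6 boundary matrix has rank 5 and Smith normal form diag(1,1,1,1,1).

Reading off H_k = ker ∂_k / im ∂_{k+1}:

  H_0: rank C_0 − rank ∂_1 = 5 − 4 = 1, and the invariant factors of ∂_1 are all 1, so H_0 = Z.
  H_1: rank ker ∂_1 − rank ∂_2 = (9 − 4) − 5 = 0, and the invariant factors of ∂_2 are all 1, so H_1 = 0.
  H_2: rank ker ∂_2 − rank ∂_3 = (6 − 5) − 0 = 1, and there is no ∂_3, so H_2 = Z.

As a check, the Euler characteristic is 5 − 9 + 6 = 2, which agrees with 1 − 0 + 1 = 2.

Hence the Betti numbers are b_0 = 1, b_1 = 0, b_2 = 1.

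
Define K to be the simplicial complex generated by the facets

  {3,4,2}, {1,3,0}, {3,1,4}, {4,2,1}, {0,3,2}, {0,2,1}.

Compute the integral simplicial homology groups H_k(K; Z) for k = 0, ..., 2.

H_0 = Z,  H_1 = 0,  H_2 = Z.

Order the vertices as 0 < 1 < 2 < 3 < 4. Listing each simplex with vertices in this order, K has dimension 2 with simplices:

  0-simplices (5): [0], [1], [2], [3], [4]
  1-simplices (9): [0,1], [0,2], [0,3], [1,2], [1,3], [1,4], [2,3], [2,4], [3,4]
  2-simplices (6): [0,1,2], [0,1,3], [0,2,3], [1,2,4], [1,3,4], [2,3,4]

giving chain groups C_0 ≅ Z^5, C_1 ≅ Z^9, C_2 ≅ Z^6.

The boundary map ∂_1: C_1 → C_0 maps an edge to its endpoints' difference, ∂[p,q] = q − p. For instance
  ∂[0,3] = [3] − [0].
The resulting 5×9 matrix has rank 4, and its Smith normal form has invariant factors (1,1,1,1).

∂_2: C_2 → C_1 maps a triangle to the signed sum of its edges. For instance
  ∂[2,3,4] = [3,4] − [2,4] + [2,3],
  ∂[1,3,4] = [3,4] − [1,4] + [1,3].
As a 9×6 matrix over Z this has rank 5, with invariant factors (1,1,1,1,1).

From H_k ≅ ker(∂_k) / im(∂_{k+1}) we obtain:

  H_0: rank C_0 − rank ∂_1 = 5 − 4 = 1, and the invariant factors of ∂_1 are all 1, so H_0 = Z.
  H_1: rank ker ∂_1 − rank ∂_2 = (9 − 4) − 5 = 0, and the invariant factors of ∂_2 are all 1, so H_1 = 0.
  H_2: rank ker ∂_2 − rank ∂_3 = (6 − 5) − 0 = 1, and there is no ∂_3, so H_2 = Z.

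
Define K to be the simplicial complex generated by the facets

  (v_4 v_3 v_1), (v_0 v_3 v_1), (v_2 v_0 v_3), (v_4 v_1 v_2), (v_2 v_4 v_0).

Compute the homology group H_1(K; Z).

Take the total order v_0 < v_1 < v_2 < v_3 < v_4 on the vertex set. Then K (dimension 2) consists of the simplices:

  0-simplices (5): [v_0], [v_1], [v_2], [v_3], [v_4]
  1-simplices (10): [v_0,v_1], [v_0,v_2], [v_0,v_3], [v_0,v_4], [v_1,v_2], [v_1,v_3], [v_1,v_4], [v_2,v_3], [v_2,v_4], [v_3,v_4]
  2-simplices (5): [v_0,v_1,v_3], [v_0,v_2,v_3], [v_0,v_2,v_4], [v_1,v_2,v_4], [v_1,v_3,v_4]

giving chain groups C_0 ≅ Z^5, C_1 ≅ Z^10, C_2 ≅ Z^5.

The boundary map ∂_1: C_1 → C_0 sends each edge [p,q] (with p < q) to q − p.
The resulting 5×10 matrix has rank 4, and its Smith normal form has invariant factors (1,1,1,1).

∂_2: C_2 → C_1 acts by ∂[p,q,r] = [q,r] − [p,r] + [p,q]. For instance
  ∂[v_0,v_1,v_3] = [v_1,v_3] − [v_0,v_3] + [v_0,v_1],
  ∂[v_1,v_3,v_4] = [v_3,v_4] − [v_1,v_4] + [v_1,v_3].
As a 10×5 matrix over Z this has rank 5, with invariant factors (1,1,1,1,1).

Computing H_k = (kernel of ∂_k) / (image of ∂_{k+1}):

  H_1: rank ker ∂_1 − rank ∂_2 = (10 − 4) − 5 = 1, and the invariant factors of ∂_2 are all 1, so H_1 = Z.

H_1 = Z.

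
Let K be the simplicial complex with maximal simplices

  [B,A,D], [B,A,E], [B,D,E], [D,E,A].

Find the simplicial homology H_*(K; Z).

H_0 = Z,  H_1 = 0,  H_2 = Z.

Order the vertices as A < B < D < E. Listing each simplex with vertices in this order, K has dimension 2 with simplices:

  0-simplices (4): A, B, D, E
  1-simplices (6): AB, AD, AE, BD, BE, DE
  2-simplices (4): ABD, ABE, ADE, BDE

giving chain groups C_0 ≅ Z^4, C_1 ≅ Z^6, C_2 ≅ Z^4.

∂_1: C_1 → C_0 maps an edge to its endpoints' difference, ∂[p,q] = q − p.
The resulting 4×6 matrix has rank 3, and its Smith normal form has invariant factors (1,1,1).

The boundary map ∂_2: C_2 → C_1 maps a triangle to the signed sum of its edges. For instance
  ∂BDE = DE − BE + BD,
  ∂ABE = BE − AE + AB.
This gives a 6×4 integer matrix of rank 3; reducing to Smith normal form yields diagonal entries (1,1,1).

Computing H_k = (kernel of ∂_k) / (image of ∂_{k+1}):

  H_0: rank C_0 − rank ∂_1 = 4 − 3 = 1, and the invariant factors of ∂_1 are all 1, so H_0 = Z.
  H_1: rank ker ∂_1 − rank ∂_2 = (6 − 3) − 3 = 0, and the invariant factors of ∂_2 are all 1, so H_1 = 0.
  H_2: rank ker ∂_2 − rank ∂_3 = (4 − 3) − 0 = 1, and there is no ∂_3, so H_2 = Z.

(K is a triangulation of the 2-sphere S^2.)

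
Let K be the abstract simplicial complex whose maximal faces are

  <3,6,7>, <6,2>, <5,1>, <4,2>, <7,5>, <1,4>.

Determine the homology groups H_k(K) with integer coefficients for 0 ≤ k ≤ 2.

Order the vertices as 1 < 2 < 3 < 4 < 5 < 6 < 7. Listing each simplex with vertices in this order, K has dimension 2 with simplices:

  0-simplices (7): [1], [2], [3], [4], [5], [6], [7]
  1-simplices (8): [1,4], [1,5], [2,4], [2,6], [3,6], [3,7], [5,7], [6,7]
  2-simplices (1): [3,6,7]

so the chain groups are C_0 ≅ Z^7, C_1 ≅ Z^8, C_2 ≅ Z^1.

∂_1: C_1 → C_0 sends each edge [p,q] (with p < q) to q − p.
As a 7×8 matrix over Z this has rank 6, with invariant factors (1,1,1,1,1,1).

The boundary map ∂_2: C_2 → C_1 sends each 2-simplex [p,q,r] to [q,r] − [p,r] + [p,q]. For instance
  ∂[3,6,7] = [6,7] − [3,7] + [3,6].
This gives a 8×1 integer matrix of rank 1; reducing to Smith normal form yields diagonal entries (1).

Reading off H_k = ker ∂_k / im ∂_{k+1}:

  H_0: rank C_0 − rank ∂_1 = 7 − 6 = 1, and the invariant factors of ∂_1 are all 1, so H_0 = Z.
  H_1: rank ker ∂_1 − rank ∂_2 = (8 − 6) − 1 = 1, and the invariant factors of ∂_2 are all 1, so H_1 = Z.
  H_2: rank ker ∂_2 − rank ∂_3 = (1 − 1) − 0 = 0, and there is no ∂_3, so H_2 = 0.

H_0 ≅ Z,  H_1 ≅ Z,  H_2 = 0.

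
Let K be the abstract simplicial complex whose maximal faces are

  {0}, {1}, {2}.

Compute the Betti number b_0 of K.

Take the total order 0 < 1 < 2 on the vertex set. Then K (dimension 0) consists of the simplices:

  0-simplices (3): [0], [1], [2]

Hence C_0 ≅ Z^3.

Reading off H_k = ker ∂_k / im ∂_{k+1}:

  H_0: rank C_0 − rank ∂_1 = 3 − 0 = 3, and there is no ∂_1, so H_0 = Z^3.

(K is a triangulation of a set of 3 points.)

Hence the Betti numbers are b_0 = 3.

b_0 = 3.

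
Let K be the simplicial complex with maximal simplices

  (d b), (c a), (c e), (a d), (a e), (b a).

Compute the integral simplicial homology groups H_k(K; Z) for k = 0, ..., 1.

Take the total order a < b < c < d < e on the vertex set. Then K (dimension 1) consists of the simplices:

  0-simplices (5): a, b, c, d, e
  1-simplices (6): ab, ac, ad, ae, bd, ce

so the chain groups are C_0 ≅ Z^5, C_1 ≅ Z^6.

Boundary ∂_1: C_1 → C_0 maps an edge to its endpoints' difference, ∂[p,q] = q − p.
The 5×6 boundary matrix has rank 4 and Smith normal form diag(1,1,1,1).

Reading off H_k = ker ∂_k / im ∂_{k+1}:

  H_0: rank C_0 − rank ∂_1 = 5 − 4 = 1, and the invariant factors of ∂_1 are all 1, so H_0 ≅ Z.
  H_1: rank ker ∂_1 − rank ∂_2 = (6 − 4) − 0 = 2, and there is no ∂_2, so H_1 ≅ Z^2.

As a check, the Euler characteristic is 5 − 6 = -1, which agrees with 1 − 2 = -1.

H_0 ≅ Z,  H_1 ≅ Z^2.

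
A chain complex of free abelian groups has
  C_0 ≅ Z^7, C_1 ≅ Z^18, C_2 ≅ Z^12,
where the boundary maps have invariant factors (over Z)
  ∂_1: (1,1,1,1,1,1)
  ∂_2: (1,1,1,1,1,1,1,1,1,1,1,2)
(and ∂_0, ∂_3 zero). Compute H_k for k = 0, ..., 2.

H_0 = Z,  H_1 = Z/2Z,  H_2 = 0.

H_0: b_0 = 7 − 0 − 6 = 1; torsion from ∂_1 factors > 1: none. So H_0 = Z.
H_1: b_1 = 18 − 6 − 12 = 0; torsion from ∂_2 factors > 1: [2]. So H_1 = Z/2Z.
H_2: b_2 = 12 − 12 − 0 = 0; torsion from ∂_3 factors > 1: none. So H_2 = 0.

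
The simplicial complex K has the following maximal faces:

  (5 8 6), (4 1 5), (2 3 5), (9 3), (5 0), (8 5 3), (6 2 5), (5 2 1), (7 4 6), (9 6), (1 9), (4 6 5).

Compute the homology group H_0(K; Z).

Fix the vertex order 0 < 1 < 2 < 3 < 4 < 5 < 6 < 7 < 8 < 9 and write every simplex with vertices in increasing order. Then dim K = 2 and the simplices of K are:

  0-simplices (10): [0], [1], [2], [3], [4], [5], [6], [7], [8], [9]
  1-simplices (19): [0,5], [1,2], [1,4], [1,5], [1,9], [2,3], [2,5], [2,6], [3,5], [3,8], [3,9], [4,5], [4,6], [4,7], [5,6], [5,8], [6,7], [6,8], [6,9]
  2-simplices (8): [1,2,5], [1,4,5], [2,3,5], [2,5,6], [3,5,8], [4,5,6], [4,6,7], [5,6,8]

giving chain groups C_0 ≅ Z^10, C_1 ≅ Z^19, C_2 ≅ Z^8.

Boundary ∂_1: C_1 → C_0 is given by ∂[p,q] = [q] − [p]. For instance
  ∂[4,5] = [5] − [4].
The resulting 10×19 matrix has rank 9, and its Smith normal form has invariant factors (1,1,1,1,1,1,1,1,1).

∂_2: C_2 → C_1 acts by ∂[p,q,r] = [q,r] − [p,r] + [p,q]. For instance
  ∂[2,3,5] = [3,5] − [2,5] + [2,3],
  ∂[1,2,5] = [2,5] − [1,5] + [1,2].
This gives a 19×8 integer matrix of rank 8; reducing to Smith normal form yields diagonal entries (1,1,1,1,1,1,1,1).

Now H_k = ker ∂_k / im ∂_{k+1}, so:

  H_0: rank C_0 − rank ∂_1 = 10 − 9 = 1, and the invariant factors of ∂_1 are all 1, so H_0 = Z.

H_0 ≅ Z.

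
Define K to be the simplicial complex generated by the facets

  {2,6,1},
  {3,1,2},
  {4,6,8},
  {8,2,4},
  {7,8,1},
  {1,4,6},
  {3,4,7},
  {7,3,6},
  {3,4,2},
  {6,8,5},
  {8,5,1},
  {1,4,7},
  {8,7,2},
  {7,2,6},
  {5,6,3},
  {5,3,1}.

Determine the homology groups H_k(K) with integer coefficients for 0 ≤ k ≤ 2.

H_0 ≅ Z,  H_1 ≅ Z^2,  H_2 ≅ Z.

We work with the vertex ordering 1 < 2 < 3 < 4 < 5 < 6 < 7 < 8. The simplices of K, each written with vertices in increasing order, are:

  0-simplices (8): [1], [2], [3], [4], [5], [6], [7], [8]
  1-simplices (24): (24 of them)
  2-simplices (16): [1,2,3], [1,2,6], [1,3,5], [1,4,6], [1,4,7], [1,5,8], [1,7,8], [2,3,4], [2,4,8], [2,6,7], [2,7,8], [3,4,7], [3,5,6], [3,6,7], [4,6,8], [5,6,8]

Hence C_0 ≅ Z^8, C_1 ≅ Z^24, C_2 ≅ Z^16.

The boundary map ∂_1: C_1 → C_0 sends each edge [p,q] (with p < q) to q − p. For instance
  ∂[1,5] = [5] − [1].
As a 8×24 matrix over Z this has rank 7, with invariant factors (1,1,1,1,1,1,1).

Boundary ∂_2: C_2 → C_1 maps a triangle to the signed sum of its edges. For instance
  ∂[1,5,8] = [5,8] − [1,8] + [1,5],
  ∂[1,7,8] = [7,8] − [1,8] + [1,7].
This gives a 24×16 integer matrix of rank 15; reducing to Smith normal form yields diagonal entries (1,1,1,1,1,1,1,1,1,1,1,1,1,1,1).

Now H_k = ker ∂_k / im ∂_{k+1}, so:

  H_0: rank C_0 − rank ∂_1 = 8 − 7 = 1, and the invariant factors of ∂_1 are all 1, so H_0 ≅ Z.
  H_1: rank ker ∂_1 − rank ∂_2 = (24 − 7) − 15 = 2, and the invariant factors of ∂_2 are all 1, so H_1 ≅ Z^2.
  H_2: rank ker ∂_2 − rank ∂_3 = (16 − 15) − 0 = 1, and there is no ∂_3, so H_2 ≅ Z.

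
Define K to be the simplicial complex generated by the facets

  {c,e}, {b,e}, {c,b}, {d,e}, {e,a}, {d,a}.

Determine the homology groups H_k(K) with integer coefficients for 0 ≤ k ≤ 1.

H_0 = Z,  H_1 = Z^2.

We work with the vertex ordering a < b < c < d < e. The simplices of K, each written with vertices in increasing order, are:

  0-simplices (5): a, b, c, d, e
  1-simplices (6): ad, ae, bc, be, ce, de

giving chain groups C_0 ≅ Z^5, C_1 ≅ Z^6.

Boundary ∂_1: C_1 → C_0 is given by ∂[p,q] = [q] − [p]. For instance
  ∂bc = c − b.
The 5×6 boundary matrix has rank 4 and Smith normal form diag(1,1,1,1).

Computing H_k = (kernel of ∂_k) / (image of ∂_{k+1}):

  H_0: rank C_0 − rank ∂_1 = 5 − 4 = 1, and the invariant factors of ∂_1 are all 1, so H_0 ≅ Z.
  H_1: rank ker ∂_1 − rank ∂_2 = (6 − 4) − 0 = 2, and there is no ∂_2, so H_1 ≅ Z^2.

As a check, the Euler characteristic is 5 − 6 = -1, which agrees with 1 − 2 = -1.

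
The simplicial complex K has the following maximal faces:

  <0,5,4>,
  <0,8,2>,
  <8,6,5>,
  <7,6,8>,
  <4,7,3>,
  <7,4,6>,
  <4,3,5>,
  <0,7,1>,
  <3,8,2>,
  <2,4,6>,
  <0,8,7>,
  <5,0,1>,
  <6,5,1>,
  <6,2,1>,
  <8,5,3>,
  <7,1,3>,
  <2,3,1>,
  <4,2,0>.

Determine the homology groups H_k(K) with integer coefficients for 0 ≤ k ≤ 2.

Order the vertices as 0 < 1 < 2 < 3 < 4 < 5 < 6 < 7 < 8. Listing each simplex with vertices in this order, K has dimension 2 with simplices:

  0-simplices (9): [0], [1], [2], [3], [4], [5], [6], [7], [8]
  1-simplices (27): (27 of them)
  2-simplices (18): [0,1,5], [0,1,7], [0,2,4], [0,2,8], [0,4,5], [0,7,8], [1,2,3], [1,2,6], [1,3,7], [1,5,6], [2,3,8], [2,4,6], [3,4,5], [3,4,7], [3,5,8], [4,6,7], [5,6,8], [6,7,8]

giving chain groups C_0 ≅ Z^9, C_1 ≅ Z^27, C_2 ≅ Z^18.

Boundary ∂_1: C_1 → C_0 sends each edge [p,q] (with p < q) to q − p. For instance
  ∂[4,5] = [5] − [4].
The 9×27 boundary matrix has rank 8 and Smith normal form diag(1,1,1,1,1,1,1,1).

∂_2: C_2 → C_1 maps a triangle to the signed sum of its edges. For instance
  ∂[4,6,7] = [6,7] − [4,7] + [4,6],
  ∂[0,2,4] = [2,4] − [0,4] + [0,2].
As a 27×18 matrix over Z this has rank 17, with invariant factors (1,1,1,1,1,1,1,1,1,1,1,1,1,1,1,1,1).

Computing H_k = (kernel of ∂_k) / (image of ∂_{k+1}):

  H_0: rank C_0 − rank ∂_1 = 9 − 8 = 1, and the invariant factors of ∂_1 are all 1, so H_0 ≅ Z.
  H_1: rank ker ∂_1 − rank ∂_2 = (27 − 8) − 17 = 2, and the invariant factors of ∂_2 are all 1, so H_1 ≅ Z^2.
  H_2: rank ker ∂_2 − rank ∂_3 = (18 − 17) − 0 = 1, and there is no ∂_3, so H_2 ≅ Z.

As a check, the Euler characteristic is 9 − 27 + 18 = 0, which agrees with 1 − 2 + 1 = 0.

H_0 = Z,  H_1 = Z^2,  H_2 = Z.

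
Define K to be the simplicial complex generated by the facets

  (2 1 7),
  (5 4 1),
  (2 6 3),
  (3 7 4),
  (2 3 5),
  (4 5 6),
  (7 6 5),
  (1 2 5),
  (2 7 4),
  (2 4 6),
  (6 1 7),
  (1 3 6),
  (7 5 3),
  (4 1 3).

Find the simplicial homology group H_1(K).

Take the total order 1 < 2 < 3 < 4 < 5 < 6 < 7 on the vertex set. Then K (dimension 2) consists of the simplices:

  0-simplices (7): [1], [2], [3], [4], [5], [6], [7]
  1-simplices (21): [1,2], [1,3], [1,4], [1,5], [1,6], [1,7], [2,3], [2,4], [2,5], [2,6], [2,7], [3,4], [3,5], [3,6], [3,7], [4,5], [4,6], [4,7], [5,6], [5,7], [6,7]
  2-simplices (14): [1,2,5], [1,2,7], [1,3,4], [1,3,6], [1,4,5], [1,6,7], [2,3,5], [2,3,6], [2,4,6], [2,4,7], [3,4,7], [3,5,7], [4,5,6], [5,6,7]

so the chain groups are C_0 ≅ Z^7, C_1 ≅ Z^21, C_2 ≅ Z^14.

The boundary map ∂_1: C_1 → C_0 maps an edge to its endpoints' difference, ∂[p,q] = q − p.
The 7×21 boundary matrix has rank 6 and Smith normal form diag(1,1,1,1,1,1).

Boundary ∂_2: C_2 → C_1 acts by ∂[p,q,r] = [q,r] − [p,r] + [p,q]. For instance
  ∂[1,2,7] = [2,7] − [1,7] + [1,2],
  ∂[3,5,7] = [5,7] − [3,7] + [3,5].
As a 21×14 matrix over Z this has rank 13, with invariant factors (1,1,1,1,1,1,1,1,1,1,1,1,1).

Reading off H_k = ker ∂_k / im ∂_{k+1}:

  H_1: rank ker ∂_1 − rank ∂_2 = (21 − 6) − 13 = 2, and the invariant factors of ∂_2 are all 1, so H_1 = Z^2.

H_1 ≅ Z^2.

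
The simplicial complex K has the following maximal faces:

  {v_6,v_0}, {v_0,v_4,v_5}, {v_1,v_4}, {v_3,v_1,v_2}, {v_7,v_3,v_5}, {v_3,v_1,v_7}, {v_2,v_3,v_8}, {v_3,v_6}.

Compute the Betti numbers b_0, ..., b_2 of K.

Order the vertices as v_0 < v_1 < v_2 < v_3 < v_4 < v_5 < v_6 < v_7 < v_8. Listing each simplex with vertices in this order, K has dimension 2 with simplices:

  0-simplices (9): [v_0], [v_1], [v_2], [v_3], [v_4], [v_5], [v_6], [v_7], [v_8]
  1-simplices (15): (15 of them)
  2-simplices (5): [v_0,v_4,v_5], [v_1,v_2,v_3], [v_1,v_3,v_7], [v_2,v_3,v_8], [v_3,v_5,v_7]

Hence C_0 ≅ Z^9, C_1 ≅ Z^15, C_2 ≅ Z^5.

∂_1: C_1 → C_0 sends each edge [p,q] (with p < q) to q − p.
The resulting 9×15 matrix has rank 8, and its Smith normal form has invariant factors (1,1,1,1,1,1,1,1).

∂_2: C_2 → C_1 acts by ∂[p,q,r] = [q,r] − [p,r] + [p,q]. For instance
  ∂[v_1,v_3,v_7] = [v_3,v_7] − [v_1,v_7] + [v_1,v_3],
  ∂[v_0,v_4,v_5] = [v_4,v_5] − [v_0,v_5] + [v_0,v_4].
As a 15×5 matrix over Z this has rank 5, with invariant factors (1,1,1,1,1).

Computing H_k = (kernel of ∂_k) / (image of ∂_{k+1}):

  H_0: rank C_0 − rank ∂_1 = 9 − 8 = 1, and the invariant factors of ∂_1 are all 1, so H_0 = Z.
  H_1: rank ker ∂_1 − rank ∂_2 = (15 − 8) − 5 = 2, and the invariant factors of ∂_2 are all 1, so H_1 = Z^2.
  H_2: rank ker ∂_2 − rank ∂_3 = (5 − 5) − 0 = 0, and there is no ∂_3, so H_2 = 0.

Hence the Betti numbers are b_0 = 1, b_1 = 2, b_2 = 0.

b_0 = 1, b_1 = 2, b_2 = 0.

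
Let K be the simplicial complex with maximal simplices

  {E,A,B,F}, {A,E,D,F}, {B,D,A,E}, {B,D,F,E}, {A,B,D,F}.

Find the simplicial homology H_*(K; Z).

Order the vertices as A < B < D < E < F. Listing each simplex with vertices in this order, K has dimension 3 with simplices:

  0-simplices (5): A, B, D, E, F
  1-simplices (10): AB, AD, AE, AF, BD, BE, BF, DE, DF, EF
  2-simplices (10): ABD, ABE, ABF, ADE, ADF, AEF, BDE, BDF, BEF, DEF
  3-simplices (5): ABDE, ABDF, ABEF, ADEF, BDEF

Hence C_0 ≅ Z^5, C_1 ≅ Z^10, C_2 ≅ Z^10, C_3 ≅ Z^5.

∂_1: C_1 → C_0 maps an edge to its endpoints' difference, ∂[p,q] = q − p. For instance
  ∂DE = E − D.
The 5×10 boundary matrix has rank 4 and Smith normal form diag(1,1,1,1).

The boundary map ∂_2: C_2 → C_1 sends each 2-simplex [p,q,r] to [q,r] − [p,r] + [p,q]. For instance
  ∂BEF = EF − BF + BE,
  ∂ABE = BE − AE + AB.
The resulting 10×10 matrix has rank 6, and its Smith normal form has invariant factors (1,1,1,1,1,1).

∂_3: C_3 → C_2 sends each 3-simplex σ to the alternating sum Σ_i (−1)^i (σ with its i-th vertex removed). For instance
  ∂ABDF = BDF − ADF + ABF − ABD,
  ∂BDEF = DEF − BEF + BDF − BDE.
This gives a 10×5 integer matrix of rank 4; reducing to Smith normal form yields diagonal entries (1,1,1,1).

Now H_k = ker ∂_k / im ∂_{k+1}, so:

  H_0: rank C_0 − rank ∂_1 = 5 − 4 = 1, and the invariant factors of ∂_1 are all 1, so H_0 ≅ Z.
  H_1: rank ker ∂_1 − rank ∂_2 = (10 − 4) − 6 = 0, and the invariant factors of ∂_2 are all 1, so H_1 ≅ 0.
  H_2: rank ker ∂_2 − rank ∂_3 = (10 − 6) − 4 = 0, and the invariant factors of ∂_3 are all 1, so H_2 ≅ 0.
  H_3: rank ker ∂_3 − rank ∂_4 = (5 − 4) − 0 = 1, and there is no ∂_4, so H_3 ≅ Z.

As a check, the Euler characteristic is 5 − 10 + 10 − 5 = 0, which agrees with 1 − 0 + 0 − 1 = 0.

H_0 ≅ Z,  H_1 = 0,  H_2 = 0,  H_3 ≅ Z.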